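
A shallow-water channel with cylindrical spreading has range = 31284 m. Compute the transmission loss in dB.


TL = 10*log10(31284) = 44.95

44.95 dB


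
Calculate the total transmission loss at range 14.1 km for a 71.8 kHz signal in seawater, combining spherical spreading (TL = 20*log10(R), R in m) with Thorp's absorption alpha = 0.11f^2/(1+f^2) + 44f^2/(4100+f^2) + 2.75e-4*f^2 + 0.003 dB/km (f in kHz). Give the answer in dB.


450.13 dB


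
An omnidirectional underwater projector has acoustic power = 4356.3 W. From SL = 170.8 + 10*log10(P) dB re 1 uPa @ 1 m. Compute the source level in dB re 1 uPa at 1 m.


207.19 dB


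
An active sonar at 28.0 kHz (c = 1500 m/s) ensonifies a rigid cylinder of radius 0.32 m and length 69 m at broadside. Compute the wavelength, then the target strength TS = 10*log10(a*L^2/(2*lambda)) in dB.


Step 1: lambda = c/f = 1500/28000 = 0.05357 m
Step 2: TS = 10*log10(a*L^2/(2*lambda)) = 10*log10(0.32*69^2/(2*0.05357)) = 41.53

41.53 dB


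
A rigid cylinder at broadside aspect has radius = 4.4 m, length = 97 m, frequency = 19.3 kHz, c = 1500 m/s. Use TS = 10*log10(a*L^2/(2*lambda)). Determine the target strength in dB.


lambda = 1500/19300 = 0.07772 m
TS = 10*log10(4.4*97^2/(2*0.07772)) = 54.25

54.25 dB


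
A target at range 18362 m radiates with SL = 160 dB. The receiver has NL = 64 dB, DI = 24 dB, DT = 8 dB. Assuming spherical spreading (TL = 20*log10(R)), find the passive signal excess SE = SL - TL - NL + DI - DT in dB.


26.72 dB


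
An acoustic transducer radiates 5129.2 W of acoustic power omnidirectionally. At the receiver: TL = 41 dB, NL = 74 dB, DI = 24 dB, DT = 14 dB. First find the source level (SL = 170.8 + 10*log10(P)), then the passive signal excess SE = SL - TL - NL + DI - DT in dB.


Step 1: SL = 170.8 + 10*log10(5129.2) = 207.9 dB
Step 2: SE = SL - TL - NL + DI - DT = 207.9 - 41 - 74 + 24 - 14 = 102.9

102.9 dB


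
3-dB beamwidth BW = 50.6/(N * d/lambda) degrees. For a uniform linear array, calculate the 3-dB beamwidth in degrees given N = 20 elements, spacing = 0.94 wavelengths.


2.69 deg


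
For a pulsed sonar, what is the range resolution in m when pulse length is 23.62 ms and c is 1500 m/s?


dR = c*tau/2 = 1500 * 23.62e-3 / 2 = 17.715

17.715 m


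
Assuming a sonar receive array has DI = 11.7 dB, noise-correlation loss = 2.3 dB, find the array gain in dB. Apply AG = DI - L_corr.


AG = DI - L_corr = 11.7 - 2.3 = 9.4

9.4 dB


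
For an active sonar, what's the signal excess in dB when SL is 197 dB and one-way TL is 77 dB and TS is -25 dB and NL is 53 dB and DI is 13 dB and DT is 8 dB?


SE = SL - 2*TL + TS - NL + DI - DT = 197 - 2*77 + (-25) - 53 + 13 - 8 = -30

-30 dB


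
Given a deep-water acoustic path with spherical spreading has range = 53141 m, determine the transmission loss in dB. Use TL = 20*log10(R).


TL = 20*log10(53141) = 94.51

94.51 dB


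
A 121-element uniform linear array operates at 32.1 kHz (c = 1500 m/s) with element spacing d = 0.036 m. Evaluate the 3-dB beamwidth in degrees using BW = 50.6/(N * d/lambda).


Step 1: lambda = 1500/32100 = 0.04673 m
Step 2: d/lambda = 0.036/0.04673 = 0.7704
Step 3: BW = 50.6/(N * d/lambda) = 50.6/(121 * 0.7704) = 0.54

0.54 deg


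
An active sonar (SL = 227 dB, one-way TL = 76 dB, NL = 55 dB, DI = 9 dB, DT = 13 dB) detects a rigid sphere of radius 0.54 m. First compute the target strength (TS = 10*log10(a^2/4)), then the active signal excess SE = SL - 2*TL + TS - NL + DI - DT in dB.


Step 1: TS = 10*log10(0.54^2/4) = -11.37 dB
Step 2: SE = SL - 2*TL + TS - NL + DI - DT = 227 - 2*76 + (-11.37) - 55 + 9 - 13 = 4.63

4.63 dB


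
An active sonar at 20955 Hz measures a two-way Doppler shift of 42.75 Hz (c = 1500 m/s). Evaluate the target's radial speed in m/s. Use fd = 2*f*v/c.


1.53 m/s


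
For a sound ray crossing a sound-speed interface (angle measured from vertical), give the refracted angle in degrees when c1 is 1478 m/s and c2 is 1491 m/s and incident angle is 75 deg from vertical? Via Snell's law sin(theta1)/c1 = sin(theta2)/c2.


77.01 deg


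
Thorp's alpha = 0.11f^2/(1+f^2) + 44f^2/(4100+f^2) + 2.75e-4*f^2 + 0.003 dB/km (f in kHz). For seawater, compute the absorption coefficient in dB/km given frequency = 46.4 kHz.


f^2 = 2152.96
alpha = 0.11*2152.96/(1+2152.96) + 44*2152.96/(4100+2152.96) + 2.75e-4*2152.96 + 0.003 = 15.855

15.855 dB/km


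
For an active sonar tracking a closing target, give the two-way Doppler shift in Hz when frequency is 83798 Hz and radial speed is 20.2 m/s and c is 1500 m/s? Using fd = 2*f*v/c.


fd = 2*f*v/c = 2 * 83798 * 20.2 / 1500 = 2256.96

2256.96 Hz


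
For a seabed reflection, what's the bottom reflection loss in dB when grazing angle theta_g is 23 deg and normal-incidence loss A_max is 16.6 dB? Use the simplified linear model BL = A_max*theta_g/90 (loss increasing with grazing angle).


4.24 dB


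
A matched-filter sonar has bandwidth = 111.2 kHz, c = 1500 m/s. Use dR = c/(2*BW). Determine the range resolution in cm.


dR = c/(2*BW) = 1500 / (2 * 111.2e3) = 0.0067 m = 0.67 cm

0.67 cm


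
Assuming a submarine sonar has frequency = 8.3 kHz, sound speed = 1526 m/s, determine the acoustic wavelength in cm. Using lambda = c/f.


18.39 cm


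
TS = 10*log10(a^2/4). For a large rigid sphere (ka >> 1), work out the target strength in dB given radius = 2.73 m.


2.7 dB


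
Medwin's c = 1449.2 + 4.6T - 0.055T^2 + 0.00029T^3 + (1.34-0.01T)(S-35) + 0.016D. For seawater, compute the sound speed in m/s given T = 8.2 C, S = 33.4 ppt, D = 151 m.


c = 1449.2 + 4.6*8.2 - 0.055*8.2^2 + 0.00029*8.2^3 + (1.34 - 0.01*8.2)*(33.4 - 35) + 0.016*151 = 1483.78

1483.78 m/s


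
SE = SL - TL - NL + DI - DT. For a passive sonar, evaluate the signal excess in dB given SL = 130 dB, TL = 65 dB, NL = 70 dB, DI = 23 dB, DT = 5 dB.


13 dB


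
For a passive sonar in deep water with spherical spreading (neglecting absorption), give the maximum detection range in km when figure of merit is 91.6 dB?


At max range FOM = TL, so 20*log10(R) = 91.6
R = 10^(91.6/20) = 38018.94 m = 38.02 km

38.02 km


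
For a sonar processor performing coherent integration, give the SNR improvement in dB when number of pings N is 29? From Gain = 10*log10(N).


Gain = 10*log10(29) = 14.62

14.62 dB


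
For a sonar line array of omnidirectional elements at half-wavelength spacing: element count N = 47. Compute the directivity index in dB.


DI = 10*log10(47) = 16.72

16.72 dB


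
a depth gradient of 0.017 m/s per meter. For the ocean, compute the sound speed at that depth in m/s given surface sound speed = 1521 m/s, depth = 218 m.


c = 1521 + 0.017 * 218 = 1524.706

1524.706 m/s


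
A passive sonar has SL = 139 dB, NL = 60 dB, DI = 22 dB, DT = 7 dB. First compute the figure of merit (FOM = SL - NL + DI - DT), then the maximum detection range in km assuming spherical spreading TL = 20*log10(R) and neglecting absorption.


Step 1: FOM = SL - NL + DI - DT = 139 - 60 + 22 - 7 = 94 dB
Step 2: at max range FOM = TL = 20*log10(R), so R = 10^(94/20) = 50118.72 m = 50.12 km

50.12 km


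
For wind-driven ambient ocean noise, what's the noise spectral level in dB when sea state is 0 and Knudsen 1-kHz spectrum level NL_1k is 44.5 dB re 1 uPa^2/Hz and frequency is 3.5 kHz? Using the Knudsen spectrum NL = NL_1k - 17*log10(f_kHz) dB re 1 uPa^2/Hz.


35.25 dB


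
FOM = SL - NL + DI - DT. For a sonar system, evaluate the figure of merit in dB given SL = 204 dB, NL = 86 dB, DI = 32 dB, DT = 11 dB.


FOM = SL - NL + DI - DT = 204 - 86 + 32 - 11 = 139

139 dB


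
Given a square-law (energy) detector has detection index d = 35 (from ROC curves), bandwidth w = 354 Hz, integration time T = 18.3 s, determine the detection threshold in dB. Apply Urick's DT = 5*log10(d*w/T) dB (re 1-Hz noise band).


DT = 5*log10(d*w/T) = 5*log10(35 * 354 / 18.3) = 5*log10(677.05) = 14.15

14.15 dB


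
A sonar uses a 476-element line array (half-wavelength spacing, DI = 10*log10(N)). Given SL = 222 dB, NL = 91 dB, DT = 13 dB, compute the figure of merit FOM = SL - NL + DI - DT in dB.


Step 1: DI = 10*log10(476) = 26.78 dB
Step 2: FOM = SL - NL + DI - DT = 222 - 91 + 26.78 - 13 = 144.78

144.78 dB


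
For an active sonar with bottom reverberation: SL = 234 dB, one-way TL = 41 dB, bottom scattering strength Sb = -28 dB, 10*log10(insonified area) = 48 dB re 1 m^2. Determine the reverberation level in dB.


RL = SL - 2*TL + Sb + 10*log10(A) = 234 - 2*41 + (-28) + 48 = 172

172 dB


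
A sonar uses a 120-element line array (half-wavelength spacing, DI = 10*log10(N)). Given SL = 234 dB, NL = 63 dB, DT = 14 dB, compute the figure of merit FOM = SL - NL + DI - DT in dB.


Step 1: DI = 10*log10(120) = 20.79 dB
Step 2: FOM = SL - NL + DI - DT = 234 - 63 + 20.79 - 14 = 177.79

177.79 dB


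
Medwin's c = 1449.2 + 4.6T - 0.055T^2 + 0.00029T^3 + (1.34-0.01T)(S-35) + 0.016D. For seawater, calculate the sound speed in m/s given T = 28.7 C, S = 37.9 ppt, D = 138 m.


1548.03 m/s


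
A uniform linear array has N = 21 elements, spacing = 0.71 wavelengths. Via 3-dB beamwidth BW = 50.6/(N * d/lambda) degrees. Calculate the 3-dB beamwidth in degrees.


BW = 50.6 / (21 * 0.71) = 50.6 / 14.91 = 3.39

3.39 deg


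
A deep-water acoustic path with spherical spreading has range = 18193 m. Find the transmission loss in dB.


85.2 dB


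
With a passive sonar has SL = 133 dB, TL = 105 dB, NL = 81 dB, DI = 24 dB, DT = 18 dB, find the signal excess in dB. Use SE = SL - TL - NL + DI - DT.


SE = SL - TL - NL + DI - DT = 133 - 105 - 81 + 24 - 18 = -47

-47 dB


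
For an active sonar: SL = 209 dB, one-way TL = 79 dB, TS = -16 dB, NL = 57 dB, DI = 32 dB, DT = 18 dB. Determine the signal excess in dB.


SE = SL - 2*TL + TS - NL + DI - DT = 209 - 2*79 + (-16) - 57 + 32 - 18 = -8

-8 dB


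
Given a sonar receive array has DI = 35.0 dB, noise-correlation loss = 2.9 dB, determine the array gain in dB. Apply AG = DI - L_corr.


32.1 dB


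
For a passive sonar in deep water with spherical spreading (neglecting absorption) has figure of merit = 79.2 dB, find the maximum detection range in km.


9.12 km


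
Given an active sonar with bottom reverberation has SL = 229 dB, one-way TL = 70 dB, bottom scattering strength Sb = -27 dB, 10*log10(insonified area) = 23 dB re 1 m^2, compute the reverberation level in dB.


85 dB


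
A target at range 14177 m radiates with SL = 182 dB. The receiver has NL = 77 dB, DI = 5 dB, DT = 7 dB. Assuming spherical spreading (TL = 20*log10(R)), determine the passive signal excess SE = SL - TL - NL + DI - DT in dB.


Step 1: TL = 20*log10(14177) = 83.03 dB
Step 2: SE = 182 - 83.03 - 77 + 5 - 7 = 19.97

19.97 dB


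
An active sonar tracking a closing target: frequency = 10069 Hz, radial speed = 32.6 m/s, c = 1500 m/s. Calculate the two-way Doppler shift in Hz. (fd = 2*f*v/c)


437.67 Hz


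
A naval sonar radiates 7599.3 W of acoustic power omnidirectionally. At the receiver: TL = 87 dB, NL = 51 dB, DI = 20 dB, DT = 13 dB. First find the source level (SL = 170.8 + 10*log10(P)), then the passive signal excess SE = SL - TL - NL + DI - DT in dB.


Step 1: SL = 170.8 + 10*log10(7599.3) = 209.61 dB
Step 2: SE = SL - TL - NL + DI - DT = 209.61 - 87 - 51 + 20 - 13 = 78.61

78.61 dB


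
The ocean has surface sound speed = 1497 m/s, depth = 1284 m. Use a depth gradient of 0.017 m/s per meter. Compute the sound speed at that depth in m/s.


1518.828 m/s


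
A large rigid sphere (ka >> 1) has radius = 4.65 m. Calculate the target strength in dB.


TS = 10*log10(4.65^2 / 4) = 10*log10(5.405625) = 7.33

7.33 dB


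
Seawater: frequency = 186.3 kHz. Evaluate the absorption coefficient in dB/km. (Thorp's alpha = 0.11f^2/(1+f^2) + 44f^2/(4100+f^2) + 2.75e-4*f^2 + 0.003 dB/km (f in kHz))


49.009 dB/km


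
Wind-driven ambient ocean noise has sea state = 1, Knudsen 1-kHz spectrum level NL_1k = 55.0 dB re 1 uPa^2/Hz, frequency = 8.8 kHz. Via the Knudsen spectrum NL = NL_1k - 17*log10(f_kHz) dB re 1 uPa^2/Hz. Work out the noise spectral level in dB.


NL = NL_1k - 17*log10(f_kHz) = 55.0 - 17*log10(8.8) = 55.0 - (16.06) = 38.94

38.94 dB


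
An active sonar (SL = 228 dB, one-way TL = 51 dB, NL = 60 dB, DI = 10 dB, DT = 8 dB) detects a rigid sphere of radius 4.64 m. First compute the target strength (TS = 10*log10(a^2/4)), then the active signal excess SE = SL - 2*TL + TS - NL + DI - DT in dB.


Step 1: TS = 10*log10(4.64^2/4) = 7.31 dB
Step 2: SE = SL - 2*TL + TS - NL + DI - DT = 228 - 2*51 + (7.31) - 60 + 10 - 8 = 75.31

75.31 dB


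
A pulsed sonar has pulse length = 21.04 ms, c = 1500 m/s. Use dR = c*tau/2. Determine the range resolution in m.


dR = c*tau/2 = 1500 * 21.04e-3 / 2 = 15.78

15.78 m


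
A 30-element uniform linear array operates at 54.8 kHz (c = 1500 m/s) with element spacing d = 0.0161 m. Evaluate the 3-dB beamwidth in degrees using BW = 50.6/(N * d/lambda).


Step 1: lambda = 1500/54800 = 0.02737 m
Step 2: d/lambda = 0.0161/0.02737 = 0.5882
Step 3: BW = 50.6/(N * d/lambda) = 50.6/(30 * 0.5882) = 2.87

2.87 deg


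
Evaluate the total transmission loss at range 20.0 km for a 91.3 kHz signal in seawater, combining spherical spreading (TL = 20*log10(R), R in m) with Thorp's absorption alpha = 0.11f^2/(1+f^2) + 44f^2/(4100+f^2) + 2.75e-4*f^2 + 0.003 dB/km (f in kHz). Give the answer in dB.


Step 1 (Thorp): alpha = 0.11*8335.69/(1+8335.69) + 44*8335.69/(4100+8335.69) + 2.75e-4*8335.69 + 0.003 = 31.8987 dB/km
Step 2: TL_spread = 20*log10(20000) = 86.02 dB
Step 3: TL_abs = alpha*R = 31.8987 * 20.0 = 637.97 dB
Step 4: TL_total = 86.02 + 637.97 = 723.99

723.99 dB


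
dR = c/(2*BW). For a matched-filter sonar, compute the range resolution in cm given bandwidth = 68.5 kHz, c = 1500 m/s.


1.09 cm


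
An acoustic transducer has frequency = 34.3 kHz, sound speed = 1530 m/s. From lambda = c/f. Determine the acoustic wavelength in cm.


4.46 cm


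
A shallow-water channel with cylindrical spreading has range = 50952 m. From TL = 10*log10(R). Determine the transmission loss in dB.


47.07 dB


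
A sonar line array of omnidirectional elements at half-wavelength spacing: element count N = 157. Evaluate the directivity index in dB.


DI = 10*log10(157) = 21.96

21.96 dB


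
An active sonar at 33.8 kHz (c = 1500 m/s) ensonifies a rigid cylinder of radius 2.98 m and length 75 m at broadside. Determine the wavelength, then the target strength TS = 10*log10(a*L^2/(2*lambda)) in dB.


Step 1: lambda = c/f = 1500/33800 = 0.04438 m
Step 2: TS = 10*log10(a*L^2/(2*lambda)) = 10*log10(2.98*75^2/(2*0.04438)) = 52.76

52.76 dB


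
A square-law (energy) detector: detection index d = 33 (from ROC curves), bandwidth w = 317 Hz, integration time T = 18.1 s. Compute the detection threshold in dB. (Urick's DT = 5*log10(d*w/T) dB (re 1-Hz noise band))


DT = 5*log10(d*w/T) = 5*log10(33 * 317 / 18.1) = 5*log10(577.96) = 13.81

13.81 dB


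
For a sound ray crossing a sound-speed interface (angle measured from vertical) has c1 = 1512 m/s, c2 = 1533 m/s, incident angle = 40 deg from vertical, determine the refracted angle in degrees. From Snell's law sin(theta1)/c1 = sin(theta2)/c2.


40.67 deg


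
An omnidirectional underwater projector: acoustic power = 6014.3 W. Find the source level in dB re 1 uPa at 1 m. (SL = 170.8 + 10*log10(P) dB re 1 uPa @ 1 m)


SL = 170.8 + 10*log10(6014.3) = 170.8 + 37.79 = 208.59

208.59 dB


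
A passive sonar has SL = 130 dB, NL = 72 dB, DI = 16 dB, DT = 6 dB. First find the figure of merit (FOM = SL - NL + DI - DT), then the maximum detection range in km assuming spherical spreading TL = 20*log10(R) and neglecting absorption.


Step 1: FOM = SL - NL + DI - DT = 130 - 72 + 16 - 6 = 68 dB
Step 2: at max range FOM = TL = 20*log10(R), so R = 10^(68/20) = 2511.89 m = 2.51 km

2.51 km


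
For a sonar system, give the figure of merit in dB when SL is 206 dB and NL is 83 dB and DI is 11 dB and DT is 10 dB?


124 dB


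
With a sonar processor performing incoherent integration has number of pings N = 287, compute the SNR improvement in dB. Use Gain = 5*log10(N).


Gain = 5*log10(287) = 12.29

12.29 dB


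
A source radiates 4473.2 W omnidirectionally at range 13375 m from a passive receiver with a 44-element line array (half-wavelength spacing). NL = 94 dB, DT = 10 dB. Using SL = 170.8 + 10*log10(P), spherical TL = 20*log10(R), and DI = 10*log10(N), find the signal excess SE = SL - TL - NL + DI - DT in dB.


Step 1: SL = 170.8 + 10*log10(4473.2) = 207.31 dB
Step 2: TL = 20*log10(13375) = 82.53 dB
Step 3: DI = 10*log10(44) = 16.43 dB
Step 4: SE = SL - TL - NL + DI - DT = 207.31 - 82.53 - 94 + 16.43 - 10 = 37.21

37.21 dB


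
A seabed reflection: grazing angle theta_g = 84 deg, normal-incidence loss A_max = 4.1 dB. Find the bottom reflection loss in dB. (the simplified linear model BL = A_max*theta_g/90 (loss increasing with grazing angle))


BL = A_max * theta_g / 90 = 4.1 * 84 / 90 = 3.83

3.83 dB


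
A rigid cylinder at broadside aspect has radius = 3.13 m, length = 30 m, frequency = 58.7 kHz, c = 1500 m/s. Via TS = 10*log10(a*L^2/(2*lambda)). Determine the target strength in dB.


47.41 dB


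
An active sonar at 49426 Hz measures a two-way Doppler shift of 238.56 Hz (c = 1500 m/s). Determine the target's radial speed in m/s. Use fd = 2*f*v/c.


3.62 m/s


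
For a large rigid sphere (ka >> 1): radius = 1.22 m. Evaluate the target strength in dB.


TS = 10*log10(1.22^2 / 4) = 10*log10(0.3721) = -4.29

-4.29 dB


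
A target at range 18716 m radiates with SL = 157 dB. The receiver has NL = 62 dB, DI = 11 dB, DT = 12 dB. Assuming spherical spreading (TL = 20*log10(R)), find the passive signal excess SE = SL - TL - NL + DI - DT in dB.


Step 1: TL = 20*log10(18716) = 85.44 dB
Step 2: SE = 157 - 85.44 - 62 + 11 - 12 = 8.56

8.56 dB


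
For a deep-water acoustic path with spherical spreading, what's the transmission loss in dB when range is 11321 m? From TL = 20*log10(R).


81.08 dB


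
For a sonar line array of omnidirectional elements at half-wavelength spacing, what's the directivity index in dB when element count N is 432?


DI = 10*log10(432) = 26.35

26.35 dB


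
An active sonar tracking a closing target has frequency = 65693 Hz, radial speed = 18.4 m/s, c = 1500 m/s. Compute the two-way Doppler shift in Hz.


fd = 2*f*v/c = 2 * 65693 * 18.4 / 1500 = 1611.67

1611.67 Hz


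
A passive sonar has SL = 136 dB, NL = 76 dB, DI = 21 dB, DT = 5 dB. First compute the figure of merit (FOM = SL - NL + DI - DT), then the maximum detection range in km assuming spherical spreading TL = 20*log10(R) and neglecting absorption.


Step 1: FOM = SL - NL + DI - DT = 136 - 76 + 21 - 5 = 76 dB
Step 2: at max range FOM = TL = 20*log10(R), so R = 10^(76/20) = 6309.57 m = 6.31 km

6.31 km


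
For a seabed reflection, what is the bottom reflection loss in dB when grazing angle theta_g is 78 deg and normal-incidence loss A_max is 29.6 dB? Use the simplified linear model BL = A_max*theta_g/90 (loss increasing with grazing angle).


25.65 dB


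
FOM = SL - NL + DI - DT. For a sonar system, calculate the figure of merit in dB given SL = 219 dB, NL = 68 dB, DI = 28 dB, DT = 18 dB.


161 dB


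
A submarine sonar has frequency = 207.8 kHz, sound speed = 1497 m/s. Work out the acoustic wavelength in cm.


0.72 cm


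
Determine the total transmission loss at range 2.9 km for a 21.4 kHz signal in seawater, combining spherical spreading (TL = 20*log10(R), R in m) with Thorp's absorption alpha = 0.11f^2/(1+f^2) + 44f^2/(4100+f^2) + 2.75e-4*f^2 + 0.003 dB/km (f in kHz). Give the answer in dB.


Step 1 (Thorp): alpha = 0.11*457.96/(1+457.96) + 44*457.96/(4100+457.96) + 2.75e-4*457.96 + 0.003 = 4.6596 dB/km
Step 2: TL_spread = 20*log10(2900) = 69.25 dB
Step 3: TL_abs = alpha*R = 4.6596 * 2.9 = 13.51 dB
Step 4: TL_total = 69.25 + 13.51 = 82.76

82.76 dB


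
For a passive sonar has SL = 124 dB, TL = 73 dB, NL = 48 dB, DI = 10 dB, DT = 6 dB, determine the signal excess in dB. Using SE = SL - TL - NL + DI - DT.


SE = SL - TL - NL + DI - DT = 124 - 73 - 48 + 10 - 6 = 7

7 dB


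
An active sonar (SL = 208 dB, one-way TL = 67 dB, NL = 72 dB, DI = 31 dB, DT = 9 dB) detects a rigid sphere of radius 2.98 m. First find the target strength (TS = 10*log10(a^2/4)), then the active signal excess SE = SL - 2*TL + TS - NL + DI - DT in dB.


Step 1: TS = 10*log10(2.98^2/4) = 3.46 dB
Step 2: SE = SL - 2*TL + TS - NL + DI - DT = 208 - 2*67 + (3.46) - 72 + 31 - 9 = 27.46

27.46 dB


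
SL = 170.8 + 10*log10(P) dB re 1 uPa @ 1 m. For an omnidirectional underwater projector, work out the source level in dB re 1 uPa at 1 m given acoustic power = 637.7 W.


198.85 dB


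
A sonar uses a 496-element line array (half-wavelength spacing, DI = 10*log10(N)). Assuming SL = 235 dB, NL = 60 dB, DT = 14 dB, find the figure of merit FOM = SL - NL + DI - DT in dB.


Step 1: DI = 10*log10(496) = 26.95 dB
Step 2: FOM = SL - NL + DI - DT = 235 - 60 + 26.95 - 14 = 187.95

187.95 dB


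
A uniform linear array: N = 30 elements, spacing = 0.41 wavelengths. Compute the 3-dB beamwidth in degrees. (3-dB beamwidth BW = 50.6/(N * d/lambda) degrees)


BW = 50.6 / (30 * 0.41) = 50.6 / 12.3 = 4.11

4.11 deg


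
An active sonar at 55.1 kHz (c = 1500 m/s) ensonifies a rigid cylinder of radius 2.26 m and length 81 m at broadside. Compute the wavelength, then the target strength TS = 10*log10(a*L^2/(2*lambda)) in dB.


Step 1: lambda = c/f = 1500/55100 = 0.02722 m
Step 2: TS = 10*log10(a*L^2/(2*lambda)) = 10*log10(2.26*81^2/(2*0.02722)) = 54.35

54.35 dB


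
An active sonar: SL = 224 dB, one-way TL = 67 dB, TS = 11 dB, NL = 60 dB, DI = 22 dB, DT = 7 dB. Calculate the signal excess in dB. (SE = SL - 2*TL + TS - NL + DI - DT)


SE = SL - 2*TL + TS - NL + DI - DT = 224 - 2*67 + (11) - 60 + 22 - 7 = 56

56 dB


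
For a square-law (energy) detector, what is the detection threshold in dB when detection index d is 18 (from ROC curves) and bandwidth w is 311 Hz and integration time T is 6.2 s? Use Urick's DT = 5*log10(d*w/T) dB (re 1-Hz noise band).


DT = 5*log10(d*w/T) = 5*log10(18 * 311 / 6.2) = 5*log10(902.9) = 14.78

14.78 dB


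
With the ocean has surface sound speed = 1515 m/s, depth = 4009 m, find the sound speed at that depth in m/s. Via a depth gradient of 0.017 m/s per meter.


c = 1515 + 0.017 * 4009 = 1583.153

1583.153 m/s


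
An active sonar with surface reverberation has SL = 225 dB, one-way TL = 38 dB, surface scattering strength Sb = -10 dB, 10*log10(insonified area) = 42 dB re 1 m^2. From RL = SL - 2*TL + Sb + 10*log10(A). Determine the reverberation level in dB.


181 dB


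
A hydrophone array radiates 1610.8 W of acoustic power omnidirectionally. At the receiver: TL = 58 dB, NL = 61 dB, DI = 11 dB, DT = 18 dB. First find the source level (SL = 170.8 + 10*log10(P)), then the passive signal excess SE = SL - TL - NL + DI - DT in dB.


Step 1: SL = 170.8 + 10*log10(1610.8) = 202.87 dB
Step 2: SE = SL - TL - NL + DI - DT = 202.87 - 58 - 61 + 11 - 18 = 76.87

76.87 dB


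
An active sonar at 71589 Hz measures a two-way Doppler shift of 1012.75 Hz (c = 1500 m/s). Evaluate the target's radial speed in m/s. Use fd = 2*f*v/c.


From fd = 2*f*v/c, v = c*fd/(2*f) = 1500 * 1012.75 / (2*71589) = 10.61

10.61 m/s


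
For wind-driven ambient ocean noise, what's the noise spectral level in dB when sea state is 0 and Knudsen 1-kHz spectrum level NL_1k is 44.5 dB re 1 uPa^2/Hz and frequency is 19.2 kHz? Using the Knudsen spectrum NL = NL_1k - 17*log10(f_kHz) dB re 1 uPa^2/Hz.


22.68 dB


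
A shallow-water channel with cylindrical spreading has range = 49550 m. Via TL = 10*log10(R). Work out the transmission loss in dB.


46.95 dB


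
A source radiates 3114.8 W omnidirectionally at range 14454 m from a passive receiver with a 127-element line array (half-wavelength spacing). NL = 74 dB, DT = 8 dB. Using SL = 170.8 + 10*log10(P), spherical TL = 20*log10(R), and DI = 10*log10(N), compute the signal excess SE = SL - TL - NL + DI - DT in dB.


Step 1: SL = 170.8 + 10*log10(3114.8) = 205.73 dB
Step 2: TL = 20*log10(14454) = 83.2 dB
Step 3: DI = 10*log10(127) = 21.04 dB
Step 4: SE = SL - TL - NL + DI - DT = 205.73 - 83.2 - 74 + 21.04 - 8 = 61.57

61.57 dB


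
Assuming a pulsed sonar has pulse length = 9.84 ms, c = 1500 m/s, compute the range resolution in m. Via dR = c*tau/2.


dR = c*tau/2 = 1500 * 9.84e-3 / 2 = 7.38

7.38 m


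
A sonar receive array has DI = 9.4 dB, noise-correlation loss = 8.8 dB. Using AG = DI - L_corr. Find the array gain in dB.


0.6 dB


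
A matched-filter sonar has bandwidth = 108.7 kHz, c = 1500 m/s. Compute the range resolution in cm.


0.69 cm


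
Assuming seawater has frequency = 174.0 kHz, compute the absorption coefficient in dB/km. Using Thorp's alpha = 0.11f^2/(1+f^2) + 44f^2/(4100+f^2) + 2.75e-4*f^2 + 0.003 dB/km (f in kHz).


47.191 dB/km


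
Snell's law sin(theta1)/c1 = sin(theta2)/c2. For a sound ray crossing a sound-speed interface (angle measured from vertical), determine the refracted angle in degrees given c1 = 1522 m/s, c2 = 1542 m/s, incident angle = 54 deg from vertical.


55.05 deg


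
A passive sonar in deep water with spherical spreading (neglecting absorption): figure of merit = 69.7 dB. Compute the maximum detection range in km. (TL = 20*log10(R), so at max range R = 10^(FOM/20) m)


At max range FOM = TL, so 20*log10(R) = 69.7
R = 10^(69.7/20) = 3054.92 m = 3.05 km

3.05 km


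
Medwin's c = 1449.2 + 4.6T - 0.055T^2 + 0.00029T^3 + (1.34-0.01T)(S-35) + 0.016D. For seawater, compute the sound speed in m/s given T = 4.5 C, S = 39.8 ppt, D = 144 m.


c = 1449.2 + 4.6*4.5 - 0.055*4.5^2 + 0.00029*4.5^3 + (1.34 - 0.01*4.5)*(39.8 - 35) + 0.016*144 = 1477.33

1477.33 m/s


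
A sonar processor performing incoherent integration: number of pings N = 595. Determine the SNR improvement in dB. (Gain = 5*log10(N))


Gain = 5*log10(595) = 13.87

13.87 dB


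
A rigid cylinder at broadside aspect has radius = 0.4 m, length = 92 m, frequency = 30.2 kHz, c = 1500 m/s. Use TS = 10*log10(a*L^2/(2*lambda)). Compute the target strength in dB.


lambda = 1500/30200 = 0.04967 m
TS = 10*log10(0.4*92^2/(2*0.04967)) = 45.33

45.33 dB


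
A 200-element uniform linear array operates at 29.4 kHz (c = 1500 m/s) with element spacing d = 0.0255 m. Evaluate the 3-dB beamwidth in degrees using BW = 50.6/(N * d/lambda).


Step 1: lambda = 1500/29400 = 0.05102 m
Step 2: d/lambda = 0.0255/0.05102 = 0.4998
Step 3: BW = 50.6/(N * d/lambda) = 50.6/(200 * 0.4998) = 0.51

0.51 deg


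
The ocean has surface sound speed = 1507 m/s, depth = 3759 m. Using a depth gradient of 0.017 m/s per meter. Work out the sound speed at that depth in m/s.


c = 1507 + 0.017 * 3759 = 1570.903

1570.903 m/s


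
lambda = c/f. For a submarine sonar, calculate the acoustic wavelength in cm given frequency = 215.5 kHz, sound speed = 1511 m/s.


lambda = c/f = 1511 / 215500 = 0.007 m = 0.7 cm

0.7 cm


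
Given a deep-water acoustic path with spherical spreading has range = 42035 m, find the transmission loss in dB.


TL = 20*log10(42035) = 92.47

92.47 dB


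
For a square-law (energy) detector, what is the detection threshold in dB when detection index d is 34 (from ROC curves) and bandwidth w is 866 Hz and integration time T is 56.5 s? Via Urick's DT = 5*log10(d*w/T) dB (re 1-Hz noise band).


DT = 5*log10(d*w/T) = 5*log10(34 * 866 / 56.5) = 5*log10(521.13) = 13.58

13.58 dB


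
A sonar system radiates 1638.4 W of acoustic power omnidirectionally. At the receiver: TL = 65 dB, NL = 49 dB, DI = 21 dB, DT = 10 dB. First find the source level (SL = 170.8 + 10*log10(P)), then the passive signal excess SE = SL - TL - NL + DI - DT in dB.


Step 1: SL = 170.8 + 10*log10(1638.4) = 202.94 dB
Step 2: SE = SL - TL - NL + DI - DT = 202.94 - 65 - 49 + 21 - 10 = 99.94

99.94 dB


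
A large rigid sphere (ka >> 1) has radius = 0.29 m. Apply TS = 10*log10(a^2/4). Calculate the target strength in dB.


TS = 10*log10(0.29^2 / 4) = 10*log10(0.021025) = -16.77

-16.77 dB


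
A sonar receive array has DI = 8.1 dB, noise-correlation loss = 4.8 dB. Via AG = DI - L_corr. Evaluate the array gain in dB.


AG = DI - L_corr = 8.1 - 4.8 = 3.3

3.3 dB


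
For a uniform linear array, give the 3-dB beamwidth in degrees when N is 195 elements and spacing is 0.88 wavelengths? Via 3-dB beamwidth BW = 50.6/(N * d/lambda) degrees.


BW = 50.6 / (195 * 0.88) = 50.6 / 171.6 = 0.29

0.29 deg


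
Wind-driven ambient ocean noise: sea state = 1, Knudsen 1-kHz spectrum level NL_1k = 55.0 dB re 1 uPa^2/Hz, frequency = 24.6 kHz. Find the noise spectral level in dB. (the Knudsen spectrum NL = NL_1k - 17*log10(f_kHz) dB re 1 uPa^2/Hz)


31.35 dB


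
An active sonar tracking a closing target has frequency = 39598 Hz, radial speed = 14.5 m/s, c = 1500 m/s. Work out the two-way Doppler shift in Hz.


fd = 2*f*v/c = 2 * 39598 * 14.5 / 1500 = 765.56

765.56 Hz


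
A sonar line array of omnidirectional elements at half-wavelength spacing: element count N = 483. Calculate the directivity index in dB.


DI = 10*log10(483) = 26.84

26.84 dB


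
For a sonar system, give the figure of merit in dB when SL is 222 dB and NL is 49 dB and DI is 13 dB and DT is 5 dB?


FOM = SL - NL + DI - DT = 222 - 49 + 13 - 5 = 181

181 dB


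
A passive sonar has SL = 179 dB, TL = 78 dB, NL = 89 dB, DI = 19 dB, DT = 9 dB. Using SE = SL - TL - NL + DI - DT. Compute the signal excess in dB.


SE = SL - TL - NL + DI - DT = 179 - 78 - 89 + 19 - 9 = 22

22 dB


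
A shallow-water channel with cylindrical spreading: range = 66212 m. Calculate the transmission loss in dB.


TL = 10*log10(66212) = 48.21

48.21 dB


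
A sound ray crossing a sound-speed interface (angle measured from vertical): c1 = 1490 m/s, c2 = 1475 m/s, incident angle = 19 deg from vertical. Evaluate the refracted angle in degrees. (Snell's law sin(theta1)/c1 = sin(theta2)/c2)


sin(theta2) = (c2/c1)*sin(theta1) = (1475/1490)*sin(19 deg) = 0.32229
theta2 = arcsin(0.32229) = 18.8

18.8 deg


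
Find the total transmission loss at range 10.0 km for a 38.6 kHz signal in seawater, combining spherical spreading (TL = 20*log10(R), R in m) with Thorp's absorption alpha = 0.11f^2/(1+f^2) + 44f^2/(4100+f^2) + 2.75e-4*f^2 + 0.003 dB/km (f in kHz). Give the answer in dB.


Step 1 (Thorp): alpha = 0.11*1489.96/(1+1489.96) + 44*1489.96/(4100+1489.96) + 2.75e-4*1489.96 + 0.003 = 12.2505 dB/km
Step 2: TL_spread = 20*log10(10000) = 80.0 dB
Step 3: TL_abs = alpha*R = 12.2505 * 10.0 = 122.51 dB
Step 4: TL_total = 80.0 + 122.51 = 202.51

202.51 dB


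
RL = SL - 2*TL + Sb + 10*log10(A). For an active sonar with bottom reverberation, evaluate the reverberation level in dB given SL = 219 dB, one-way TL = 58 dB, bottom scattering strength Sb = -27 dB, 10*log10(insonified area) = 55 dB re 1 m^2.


RL = SL - 2*TL + Sb + 10*log10(A) = 219 - 2*58 + (-27) + 55 = 131

131 dB


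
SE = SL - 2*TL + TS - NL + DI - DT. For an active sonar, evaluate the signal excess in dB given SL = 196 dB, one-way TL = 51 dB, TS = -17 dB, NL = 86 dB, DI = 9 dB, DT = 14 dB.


SE = SL - 2*TL + TS - NL + DI - DT = 196 - 2*51 + (-17) - 86 + 9 - 14 = -14

-14 dB


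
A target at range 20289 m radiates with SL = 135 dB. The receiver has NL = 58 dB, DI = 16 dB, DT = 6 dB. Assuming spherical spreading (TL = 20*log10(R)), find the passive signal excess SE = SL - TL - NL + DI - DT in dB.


Step 1: TL = 20*log10(20289) = 86.15 dB
Step 2: SE = 135 - 86.15 - 58 + 16 - 6 = 0.85

0.85 dB


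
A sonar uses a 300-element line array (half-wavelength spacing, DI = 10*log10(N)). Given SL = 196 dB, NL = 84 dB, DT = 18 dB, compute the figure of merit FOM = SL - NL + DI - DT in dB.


Step 1: DI = 10*log10(300) = 24.77 dB
Step 2: FOM = SL - NL + DI - DT = 196 - 84 + 24.77 - 18 = 118.77

118.77 dB


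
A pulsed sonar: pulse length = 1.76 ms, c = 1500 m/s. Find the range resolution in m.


dR = c*tau/2 = 1500 * 1.76e-3 / 2 = 1.32

1.32 m


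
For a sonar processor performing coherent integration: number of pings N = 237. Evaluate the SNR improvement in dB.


Gain = 10*log10(237) = 23.75

23.75 dB


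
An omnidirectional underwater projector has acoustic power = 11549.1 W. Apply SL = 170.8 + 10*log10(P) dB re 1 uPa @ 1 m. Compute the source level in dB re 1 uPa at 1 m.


SL = 170.8 + 10*log10(11549.1) = 170.8 + 40.63 = 211.43

211.43 dB


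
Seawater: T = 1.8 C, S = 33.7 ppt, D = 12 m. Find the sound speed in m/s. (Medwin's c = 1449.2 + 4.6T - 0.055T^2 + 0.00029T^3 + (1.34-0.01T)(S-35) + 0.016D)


1455.78 m/s


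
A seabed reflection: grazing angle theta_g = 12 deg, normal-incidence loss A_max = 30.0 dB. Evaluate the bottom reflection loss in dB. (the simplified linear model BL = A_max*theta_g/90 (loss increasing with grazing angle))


BL = A_max * theta_g / 90 = 30.0 * 12 / 90 = 4.0

4.0 dB


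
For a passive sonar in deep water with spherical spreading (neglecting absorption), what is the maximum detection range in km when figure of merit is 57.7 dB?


At max range FOM = TL, so 20*log10(R) = 57.7
R = 10^(57.7/20) = 767.36 m = 0.77 km

0.77 km


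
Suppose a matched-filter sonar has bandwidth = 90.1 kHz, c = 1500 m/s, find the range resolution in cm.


dR = c/(2*BW) = 1500 / (2 * 90.1e3) = 0.0083 m = 0.83 cm

0.83 cm


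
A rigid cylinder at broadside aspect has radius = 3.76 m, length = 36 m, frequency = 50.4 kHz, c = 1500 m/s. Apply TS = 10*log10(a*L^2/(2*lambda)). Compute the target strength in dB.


lambda = 1500/50400 = 0.02976 m
TS = 10*log10(3.76*36^2/(2*0.02976)) = 49.13

49.13 dB


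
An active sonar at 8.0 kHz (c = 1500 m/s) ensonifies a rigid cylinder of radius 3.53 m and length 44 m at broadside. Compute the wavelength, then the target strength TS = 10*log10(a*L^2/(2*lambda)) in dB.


Step 1: lambda = c/f = 1500/8000 = 0.1875 m
Step 2: TS = 10*log10(a*L^2/(2*lambda)) = 10*log10(3.53*44^2/(2*0.1875)) = 42.61

42.61 dB


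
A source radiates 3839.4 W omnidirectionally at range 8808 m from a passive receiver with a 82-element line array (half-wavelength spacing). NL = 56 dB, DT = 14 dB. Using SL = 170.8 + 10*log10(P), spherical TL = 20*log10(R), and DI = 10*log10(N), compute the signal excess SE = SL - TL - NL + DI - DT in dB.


Step 1: SL = 170.8 + 10*log10(3839.4) = 206.64 dB
Step 2: TL = 20*log10(8808) = 78.9 dB
Step 3: DI = 10*log10(82) = 19.14 dB
Step 4: SE = SL - TL - NL + DI - DT = 206.64 - 78.9 - 56 + 19.14 - 14 = 76.88

76.88 dB


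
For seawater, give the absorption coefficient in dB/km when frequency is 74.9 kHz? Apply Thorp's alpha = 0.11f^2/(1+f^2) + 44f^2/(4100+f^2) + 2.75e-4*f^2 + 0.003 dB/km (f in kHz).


f^2 = 5610.01
alpha = 0.11*5610.01/(1+5610.01) + 44*5610.01/(4100+5610.01) + 2.75e-4*5610.01 + 0.003 = 27.077

27.077 dB/km


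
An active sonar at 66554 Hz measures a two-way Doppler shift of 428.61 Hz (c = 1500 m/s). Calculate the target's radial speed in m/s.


From fd = 2*f*v/c, v = c*fd/(2*f) = 1500 * 428.61 / (2*66554) = 4.83

4.83 m/s


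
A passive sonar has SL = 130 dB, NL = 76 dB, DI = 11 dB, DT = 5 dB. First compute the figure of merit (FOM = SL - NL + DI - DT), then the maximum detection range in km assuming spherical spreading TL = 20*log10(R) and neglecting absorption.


Step 1: FOM = SL - NL + DI - DT = 130 - 76 + 11 - 5 = 60 dB
Step 2: at max range FOM = TL = 20*log10(R), so R = 10^(60/20) = 1000.0 m = 1.0 km

1.0 km


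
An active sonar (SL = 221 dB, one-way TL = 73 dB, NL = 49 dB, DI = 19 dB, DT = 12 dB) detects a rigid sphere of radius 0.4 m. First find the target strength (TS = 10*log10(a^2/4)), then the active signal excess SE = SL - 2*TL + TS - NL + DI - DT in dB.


Step 1: TS = 10*log10(0.4^2/4) = -13.98 dB
Step 2: SE = SL - 2*TL + TS - NL + DI - DT = 221 - 2*73 + (-13.98) - 49 + 19 - 12 = 19.02

19.02 dB


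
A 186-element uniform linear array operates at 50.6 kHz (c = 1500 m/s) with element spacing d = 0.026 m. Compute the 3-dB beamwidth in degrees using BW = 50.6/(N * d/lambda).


0.31 deg


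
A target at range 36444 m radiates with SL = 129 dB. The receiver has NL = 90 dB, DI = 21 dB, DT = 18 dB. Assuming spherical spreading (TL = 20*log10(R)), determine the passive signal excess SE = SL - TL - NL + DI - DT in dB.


-49.23 dB


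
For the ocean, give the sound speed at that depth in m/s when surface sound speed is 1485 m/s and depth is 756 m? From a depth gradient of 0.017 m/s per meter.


c = 1485 + 0.017 * 756 = 1497.852

1497.852 m/s


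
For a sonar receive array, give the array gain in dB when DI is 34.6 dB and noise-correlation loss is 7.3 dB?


27.3 dB


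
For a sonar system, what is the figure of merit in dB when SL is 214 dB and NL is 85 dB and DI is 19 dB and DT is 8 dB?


140 dB


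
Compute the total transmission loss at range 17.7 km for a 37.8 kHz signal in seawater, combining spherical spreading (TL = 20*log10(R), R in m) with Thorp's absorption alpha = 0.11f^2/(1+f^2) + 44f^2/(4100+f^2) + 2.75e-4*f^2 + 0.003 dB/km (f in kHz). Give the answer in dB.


Step 1 (Thorp): alpha = 0.11*1428.84/(1+1428.84) + 44*1428.84/(4100+1428.84) + 2.75e-4*1428.84 + 0.003 = 11.8769 dB/km
Step 2: TL_spread = 20*log10(17700) = 84.96 dB
Step 3: TL_abs = alpha*R = 11.8769 * 17.7 = 210.22 dB
Step 4: TL_total = 84.96 + 210.22 = 295.18

295.18 dB


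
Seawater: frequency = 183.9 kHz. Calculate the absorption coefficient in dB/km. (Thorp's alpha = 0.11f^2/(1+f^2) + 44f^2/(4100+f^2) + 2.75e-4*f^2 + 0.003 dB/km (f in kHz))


f^2 = 33819.21
alpha = 0.11*33819.21/(1+33819.21) + 44*33819.21/(4100+33819.21) + 2.75e-4*33819.21 + 0.003 = 48.656

48.656 dB/km


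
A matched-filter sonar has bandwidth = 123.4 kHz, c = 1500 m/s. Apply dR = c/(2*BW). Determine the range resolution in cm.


dR = c/(2*BW) = 1500 / (2 * 123.4e3) = 0.0061 m = 0.61 cm

0.61 cm


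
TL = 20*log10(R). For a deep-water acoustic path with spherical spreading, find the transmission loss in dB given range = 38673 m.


91.75 dB


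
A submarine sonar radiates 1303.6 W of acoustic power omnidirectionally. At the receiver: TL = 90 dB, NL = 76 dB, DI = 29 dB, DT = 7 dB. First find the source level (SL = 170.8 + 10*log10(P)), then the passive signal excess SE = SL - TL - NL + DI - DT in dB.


Step 1: SL = 170.8 + 10*log10(1303.6) = 201.95 dB
Step 2: SE = SL - TL - NL + DI - DT = 201.95 - 90 - 76 + 29 - 7 = 57.95

57.95 dB


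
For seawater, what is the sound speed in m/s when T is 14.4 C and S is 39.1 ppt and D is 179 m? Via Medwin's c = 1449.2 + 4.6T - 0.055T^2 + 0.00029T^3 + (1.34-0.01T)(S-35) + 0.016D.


1512.67 m/s


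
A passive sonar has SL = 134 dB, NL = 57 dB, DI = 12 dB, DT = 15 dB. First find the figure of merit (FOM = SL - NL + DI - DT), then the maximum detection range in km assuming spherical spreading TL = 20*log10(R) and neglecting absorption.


Step 1: FOM = SL - NL + DI - DT = 134 - 57 + 12 - 15 = 74 dB
Step 2: at max range FOM = TL = 20*log10(R), so R = 10^(74/20) = 5011.87 m = 5.01 km

5.01 km


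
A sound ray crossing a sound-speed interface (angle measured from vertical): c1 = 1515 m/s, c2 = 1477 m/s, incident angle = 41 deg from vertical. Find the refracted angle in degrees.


sin(theta2) = (c2/c1)*sin(theta1) = (1477/1515)*sin(41 deg) = 0.6396
theta2 = arcsin(0.6396) = 39.76

39.76 deg


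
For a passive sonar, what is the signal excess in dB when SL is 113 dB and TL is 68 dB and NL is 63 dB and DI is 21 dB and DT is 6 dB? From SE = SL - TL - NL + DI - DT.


SE = SL - TL - NL + DI - DT = 113 - 68 - 63 + 21 - 6 = -3

-3 dB
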